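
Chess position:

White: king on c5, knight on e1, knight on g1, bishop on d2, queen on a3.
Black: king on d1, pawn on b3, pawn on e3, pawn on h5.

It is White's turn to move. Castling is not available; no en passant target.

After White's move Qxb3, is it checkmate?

no

After Qxb3: black king on d1; in check: yes, from the white queen on b3.
Black has 1 legal reply: Kxd2.
In check but a legal move exists → not checkmate.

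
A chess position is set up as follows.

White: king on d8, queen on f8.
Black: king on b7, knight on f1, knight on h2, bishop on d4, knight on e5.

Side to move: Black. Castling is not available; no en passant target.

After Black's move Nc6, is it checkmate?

no

After Nc6: white king on d8; in check: yes, from the black knight on c6.
White has 2 legal replies: Ke8, Kd7.
In check but a legal move exists → not checkmate.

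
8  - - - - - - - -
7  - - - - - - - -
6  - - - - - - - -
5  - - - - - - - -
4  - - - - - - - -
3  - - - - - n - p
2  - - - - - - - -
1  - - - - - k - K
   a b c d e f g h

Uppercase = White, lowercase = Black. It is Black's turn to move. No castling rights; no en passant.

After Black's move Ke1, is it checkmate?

After Ke1: white king on h1; in check: no.
White is not in check, so this cannot be checkmate.

no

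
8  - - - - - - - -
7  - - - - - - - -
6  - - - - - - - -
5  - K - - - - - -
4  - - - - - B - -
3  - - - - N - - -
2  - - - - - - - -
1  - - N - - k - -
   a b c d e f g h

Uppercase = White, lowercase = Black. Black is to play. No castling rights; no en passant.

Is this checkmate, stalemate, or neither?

neither

Black to move; black king on f1.
In check: yes, from the white knight on e3.
Legal moves for Black: Kf2, Kg1, Ke1.
Black is in check but has 3 legal moves → neither.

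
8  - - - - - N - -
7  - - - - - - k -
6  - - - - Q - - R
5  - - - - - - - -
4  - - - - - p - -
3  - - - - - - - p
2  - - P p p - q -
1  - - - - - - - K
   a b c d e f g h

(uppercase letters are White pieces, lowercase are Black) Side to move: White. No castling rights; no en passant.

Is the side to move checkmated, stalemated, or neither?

White to move; white king on h1.
In check: yes, from the black queen on g2.
King squares — g1: attacked by Qg2; g2: attacked by Ph3; h2: attacked by Qg2.
Legal moves for White: none.
In check with no legal moves → checkmate.

checkmate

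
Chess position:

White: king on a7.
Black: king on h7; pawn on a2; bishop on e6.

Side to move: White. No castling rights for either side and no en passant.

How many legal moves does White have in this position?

White to move; king on a7.
In check: no.
Legal moves: Kb8, Ka8, Kb7, Kb6, Ka6.
Count: 5.

5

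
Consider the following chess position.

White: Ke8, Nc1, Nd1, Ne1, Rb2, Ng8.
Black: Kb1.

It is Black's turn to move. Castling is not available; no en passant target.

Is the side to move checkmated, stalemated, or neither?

neither

Black to move; black king on b1.
In check: yes, from the white rook on b2.
Legal moves for Black: Kxc1, Ka1.
Black is in check but has 2 legal moves → neither.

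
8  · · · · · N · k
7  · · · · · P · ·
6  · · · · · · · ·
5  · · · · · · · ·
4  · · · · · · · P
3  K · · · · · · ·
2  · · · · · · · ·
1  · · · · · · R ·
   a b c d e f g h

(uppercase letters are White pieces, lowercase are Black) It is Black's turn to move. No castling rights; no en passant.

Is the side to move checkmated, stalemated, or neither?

Black to move; black king on h8.
In check: no.
King squares — g7: attacked by Rg1; h7: attacked by Nf8; g8: attacked by Rg1.
Legal moves for Black: none.
Not in check and no legal moves → stalemate.

stalemate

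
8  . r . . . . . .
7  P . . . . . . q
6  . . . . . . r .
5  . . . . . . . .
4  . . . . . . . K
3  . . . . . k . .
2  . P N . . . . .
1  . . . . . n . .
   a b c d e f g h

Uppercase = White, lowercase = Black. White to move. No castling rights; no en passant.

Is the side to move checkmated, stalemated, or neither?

White to move; white king on h4.
In check: yes, from the black queen on h7.
King squares — g3: attacked by Nf1; h3: attacked by Qh7; g4: attacked by Kf3; g5: attacked by Rg6; h5: attacked by Qh7.
Legal moves for White: none.
In check with no legal moves → checkmate.

checkmate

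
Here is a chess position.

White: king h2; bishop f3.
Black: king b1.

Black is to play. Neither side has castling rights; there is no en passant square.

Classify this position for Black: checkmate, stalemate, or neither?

neither

Black to move; black king on b1.
In check: no.
Legal moves for Black: Kc2, Kb2, Ka2, Kc1, Ka1.
Black has 5 legal moves and is not in check → neither.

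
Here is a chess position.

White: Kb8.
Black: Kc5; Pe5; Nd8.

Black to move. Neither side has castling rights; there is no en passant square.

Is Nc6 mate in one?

After Nc6: white king on b8; in check: yes, from the black knight on c6.
White has 4 legal replies: Kc8, Ka8, Kc7, Kb7.
In check but a legal move exists → not checkmate.

no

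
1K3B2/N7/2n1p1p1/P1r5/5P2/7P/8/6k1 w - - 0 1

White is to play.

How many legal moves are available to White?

5

White to move; king on b8.
In check: yes, from the black knight on c6.
Legal moves: Kc8, Ka8, Kc7, Kb7, Nxc6.
Count: 5.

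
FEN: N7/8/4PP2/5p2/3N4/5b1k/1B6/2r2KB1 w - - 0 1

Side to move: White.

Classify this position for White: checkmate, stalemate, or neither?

White to move; white king on f1.
In check: yes, from the black rook on c1.
Legal moves for White: Kf2, Bxc1.
White is in check but has 2 legal moves → neither.

neither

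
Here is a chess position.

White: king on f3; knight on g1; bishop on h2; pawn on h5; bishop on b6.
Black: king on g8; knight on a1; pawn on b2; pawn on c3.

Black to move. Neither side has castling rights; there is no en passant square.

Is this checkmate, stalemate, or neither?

neither

Black to move; black king on g8.
In check: no.
Legal moves for Black: Kh8, Kf8, Kh7, Kg7, Kf7, Nb3, Nc2, c2, b1=Q, b1=R, b1=B, b1=N.
Black has 12 legal moves and is not in check → neither.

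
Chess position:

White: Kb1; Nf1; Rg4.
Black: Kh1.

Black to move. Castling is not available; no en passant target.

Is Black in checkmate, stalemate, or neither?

Black to move; black king on h1.
In check: no.
King squares — g1: attacked by Rg4; g2: attacked by Rg4; h2: attacked by Nf1.
Legal moves for Black: none.
Not in check and no legal moves → stalemate.

stalemate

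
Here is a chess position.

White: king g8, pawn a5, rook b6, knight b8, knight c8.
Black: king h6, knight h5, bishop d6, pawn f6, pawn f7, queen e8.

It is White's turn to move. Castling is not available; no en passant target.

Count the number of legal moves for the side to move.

0

White to move; king on g8.
In check: yes, from the black queen on e8.
Legal moves: none.
Count: 0.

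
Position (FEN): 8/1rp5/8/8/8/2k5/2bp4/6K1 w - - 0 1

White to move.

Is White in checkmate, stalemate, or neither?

neither

White to move; white king on g1.
In check: no.
Legal moves for White: Kh2, Kg2, Kf2, Kh1, Kf1.
White has 5 legal moves and is not in check → neither.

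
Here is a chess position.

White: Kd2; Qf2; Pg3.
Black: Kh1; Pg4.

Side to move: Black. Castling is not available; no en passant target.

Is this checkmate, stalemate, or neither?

Black to move; black king on h1.
In check: no.
King squares — g1: attacked by Qf2; g2: attacked by Qf2; h2: attacked by Qf2.
Legal moves for Black: none.
Not in check and no legal moves → stalemate.

stalemate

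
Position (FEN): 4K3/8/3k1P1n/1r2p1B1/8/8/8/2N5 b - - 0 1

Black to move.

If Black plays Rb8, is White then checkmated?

yes

After Rb8: white king on e8; in check: yes, from the black rook on b8.
King squares — d7: attacked by Kd6; e7: attacked by Kd6; f7: attacked by Nh6; d8: attacked by Rb8; f8: attacked by Rb8.
White has no legal moves → checkmate.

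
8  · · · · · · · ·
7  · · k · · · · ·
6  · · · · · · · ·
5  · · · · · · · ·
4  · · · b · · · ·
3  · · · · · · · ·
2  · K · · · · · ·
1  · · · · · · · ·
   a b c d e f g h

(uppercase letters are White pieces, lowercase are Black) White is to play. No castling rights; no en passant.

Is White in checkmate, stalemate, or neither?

neither

White to move; white king on b2.
In check: yes, from the black bishop on d4.
King squares — a1: attacked by Bd4; b1: available; c1: available; a2: available; c2: available; a3: available; b3: available; c3: attacked by Bd4.
Legal moves for White: Kb3, Ka3, Kc2, Ka2, Kc1, Kb1.
White is in check but has 6 legal moves → neither.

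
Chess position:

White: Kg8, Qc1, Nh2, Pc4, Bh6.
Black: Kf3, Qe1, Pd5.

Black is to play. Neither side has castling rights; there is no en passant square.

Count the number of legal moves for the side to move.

5

Black to move; king on f3.
In check: yes, from the white knight on h2.
Legal moves: Ke4, Kg3, Kg2, Kf2, Ke2.
Count: 5.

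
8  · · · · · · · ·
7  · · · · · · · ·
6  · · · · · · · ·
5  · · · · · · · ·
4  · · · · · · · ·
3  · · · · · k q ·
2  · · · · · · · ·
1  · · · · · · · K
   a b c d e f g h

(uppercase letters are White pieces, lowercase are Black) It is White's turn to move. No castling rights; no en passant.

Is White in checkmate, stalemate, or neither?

stalemate

White to move; white king on h1.
In check: no.
King squares — g1: attacked by Qg3; g2: attacked by Kf3; h2: attacked by Qg3.
Legal moves for White: none.
Not in check and no legal moves → stalemate.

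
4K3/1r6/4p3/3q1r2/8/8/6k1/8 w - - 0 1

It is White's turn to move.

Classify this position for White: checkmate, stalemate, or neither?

stalemate

White to move; white king on e8.
In check: no.
King squares — d7: attacked by Qd5; e7: attacked by Rb7; f7: attacked by Rf5; d8: attacked by Qd5; f8: attacked by Rf5.
Legal moves for White: none.
Not in check and no legal moves → stalemate.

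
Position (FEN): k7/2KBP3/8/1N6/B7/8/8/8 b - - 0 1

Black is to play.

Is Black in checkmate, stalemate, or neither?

Black to move; black king on a8.
In check: no.
King squares — a7: attacked by Nb5; b7: attacked by Kc7; b8: attacked by Kc7.
Legal moves for Black: none.
Not in check and no legal moves → stalemate.

stalemate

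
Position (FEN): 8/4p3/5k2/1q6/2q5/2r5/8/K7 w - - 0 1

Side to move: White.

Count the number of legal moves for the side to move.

White to move; king on a1.
In check: no.
Legal moves: none.
Count: 0.

0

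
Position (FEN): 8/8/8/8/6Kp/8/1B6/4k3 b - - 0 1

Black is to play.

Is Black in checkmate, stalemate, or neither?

Black to move; black king on e1.
In check: no.
Legal moves for Black: Kf2, Ke2, Kd2, Kf1, Kd1, h3.
Black has 6 legal moves and is not in check → neither.

neither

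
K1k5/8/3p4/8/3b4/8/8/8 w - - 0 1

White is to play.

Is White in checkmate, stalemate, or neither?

White to move; white king on a8.
In check: no.
King squares — a7: attacked by Bd4; b7: attacked by Kc8; b8: attacked by Kc8.
Legal moves for White: none.
Not in check and no legal moves → stalemate.

stalemate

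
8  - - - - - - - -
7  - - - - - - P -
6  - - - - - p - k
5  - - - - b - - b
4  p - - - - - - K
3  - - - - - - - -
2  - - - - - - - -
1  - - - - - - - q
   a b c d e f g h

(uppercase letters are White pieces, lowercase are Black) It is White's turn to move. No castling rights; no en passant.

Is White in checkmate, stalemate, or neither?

White to move; white king on h4.
In check: yes, from the black queen on h1.
King squares — g3: attacked by Be5; h3: attacked by Qh1; g4: attacked by Bh5; g5: attacked by Pf6; h5: attacked by Qh1.
Legal moves for White: none.
In check with no legal moves → checkmate.

checkmate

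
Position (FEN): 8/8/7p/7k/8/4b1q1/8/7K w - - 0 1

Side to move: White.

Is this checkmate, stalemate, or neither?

stalemate

White to move; white king on h1.
In check: no.
King squares — g1: attacked by Be3; g2: attacked by Qg3; h2: attacked by Qg3.
Legal moves for White: none.
Not in check and no legal moves → stalemate.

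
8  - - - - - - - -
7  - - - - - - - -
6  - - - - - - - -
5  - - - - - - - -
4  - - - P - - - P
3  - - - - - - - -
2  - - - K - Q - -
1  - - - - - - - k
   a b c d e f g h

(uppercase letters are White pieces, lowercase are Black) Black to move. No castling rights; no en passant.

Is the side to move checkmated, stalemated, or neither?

Black to move; black king on h1.
In check: no.
King squares — g1: attacked by Qf2; g2: attacked by Qf2; h2: attacked by Qf2.
Legal moves for Black: none.
Not in check and no legal moves → stalemate.

stalemate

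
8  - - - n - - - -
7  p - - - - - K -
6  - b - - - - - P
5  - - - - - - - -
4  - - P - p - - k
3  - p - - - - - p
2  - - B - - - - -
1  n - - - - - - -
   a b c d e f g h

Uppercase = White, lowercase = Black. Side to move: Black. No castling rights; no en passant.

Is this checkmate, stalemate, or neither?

neither

Black to move; black king on h4.
In check: no.
Legal moves for Black include: Nf7, Nb7, Ne6+, Nc6, Bc7, Bc5, Ba5, Bd4+, Be3, Bf2, Bg1, Kh5, Kg5, Kg4, Kg3, Nxc2, bxc2, a6, ... (list truncated; more exist).
Black has legal moves and is not in check → neither.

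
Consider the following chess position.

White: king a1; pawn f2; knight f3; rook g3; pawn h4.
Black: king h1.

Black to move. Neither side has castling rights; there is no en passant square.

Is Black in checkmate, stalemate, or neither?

stalemate

Black to move; black king on h1.
In check: no.
King squares — g1: attacked by Nf3; g2: attacked by Rg3; h2: attacked by Nf3.
Legal moves for Black: none.
Not in check and no legal moves → stalemate.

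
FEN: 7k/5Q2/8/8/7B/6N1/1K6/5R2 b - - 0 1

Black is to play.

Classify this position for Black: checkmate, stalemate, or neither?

stalemate

Black to move; black king on h8.
In check: no.
King squares — g7: attacked by Qf7; h7: attacked by Qf7; g8: attacked by Qf7.
Legal moves for Black: none.
Not in check and no legal moves → stalemate.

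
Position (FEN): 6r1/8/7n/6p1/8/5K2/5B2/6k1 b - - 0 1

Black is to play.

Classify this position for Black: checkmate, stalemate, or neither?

Black to move; black king on g1.
In check: yes, from the white bishop on f2.
King squares — f1: available; h1: available; f2: attacked by Kf3; g2: attacked by Kf3; h2: available.
Legal moves for Black: Kh2, Kh1, Kf1.
Black is in check but has 3 legal moves → neither.

neither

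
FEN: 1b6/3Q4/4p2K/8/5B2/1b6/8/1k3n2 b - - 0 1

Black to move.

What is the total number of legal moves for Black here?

Black to move; king on b1.
In check: no.
Legal moves: Bc7, Ba7, Bd6, Be5, Bxf4+, Bd5, Bc4, Ba4, Bc2, Ba2, Bd1, Ng3, Ne3, Nh2, Nd2, Kc2, Kb2, Ka2, Ka1, e5.
Count: 20.

20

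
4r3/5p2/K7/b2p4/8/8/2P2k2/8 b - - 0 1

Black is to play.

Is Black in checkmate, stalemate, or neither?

neither

Black to move; black king on f2.
In check: no.
Legal moves for Black include: Rh8, Rg8, Rf8, Rd8, Rc8, Rb8, Ra8+, Re7, Re6+, Re5, Re4, Re3, Re2, Re1, Bd8, Bc7, Bb6, Bb4, ... (list truncated; more exist).
Black has legal moves and is not in check → neither.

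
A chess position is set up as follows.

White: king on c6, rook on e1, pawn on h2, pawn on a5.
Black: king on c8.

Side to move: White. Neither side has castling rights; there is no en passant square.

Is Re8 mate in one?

After Re8: black king on c8; in check: yes, from the white rook on e8.
King squares — b7: attacked by Kc6; c7: attacked by Kc6; d7: attacked by Kc6; b8: attacked by Re8; d8: attacked by Re8.
Black has no legal moves → checkmate.

yes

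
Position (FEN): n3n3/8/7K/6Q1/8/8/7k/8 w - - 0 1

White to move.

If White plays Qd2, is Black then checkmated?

After Qd2: black king on h2; in check: yes, from the white queen on d2.
Black has 4 legal replies: Kh3, Kg3, Kh1, Kg1.
In check but a legal move exists → not checkmate.

no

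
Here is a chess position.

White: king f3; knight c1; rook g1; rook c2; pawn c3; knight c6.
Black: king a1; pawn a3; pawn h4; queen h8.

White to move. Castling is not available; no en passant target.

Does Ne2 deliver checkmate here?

yes

After Ne2: black king on a1; in check: yes, from the white rook on g1.
King squares — b1: attacked by Rg1; a2: attacked by Rc2; b2: attacked by Rc2.
Black has no legal moves → checkmate.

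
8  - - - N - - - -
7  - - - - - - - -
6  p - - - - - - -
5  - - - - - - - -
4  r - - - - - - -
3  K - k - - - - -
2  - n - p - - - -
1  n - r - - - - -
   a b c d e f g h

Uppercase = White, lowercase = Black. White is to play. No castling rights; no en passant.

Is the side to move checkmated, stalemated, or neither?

White to move; white king on a3.
In check: yes, from the black rook on a4.
King squares — a2: attacked by Ra4; b2: attacked by Kc3; b3: attacked by Na1; a4: attacked by Nb2; b4: attacked by Kc3.
Legal moves for White: none.
In check with no legal moves → checkmate.

checkmate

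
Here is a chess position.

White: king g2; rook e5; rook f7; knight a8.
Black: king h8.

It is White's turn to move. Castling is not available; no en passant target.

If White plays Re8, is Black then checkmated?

yes

After Re8: black king on h8; in check: yes, from the white rook on e8.
King squares — g7: attacked by Rf7; h7: attacked by Rf7; g8: attacked by Re8.
Black has no legal moves → checkmate.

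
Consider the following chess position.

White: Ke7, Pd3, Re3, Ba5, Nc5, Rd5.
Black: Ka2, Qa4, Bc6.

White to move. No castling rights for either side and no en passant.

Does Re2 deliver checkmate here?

After Re2: black king on a2; in check: yes, from the white rook on e2.
Black has 4 legal replies: Ka3, Kb1, Ka1, Qc2.
In check but a legal move exists → not checkmate.

no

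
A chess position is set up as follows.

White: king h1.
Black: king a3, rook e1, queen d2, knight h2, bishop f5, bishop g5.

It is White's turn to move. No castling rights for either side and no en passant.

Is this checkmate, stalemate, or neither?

White to move; white king on h1.
In check: yes, from the black rook on e1.
King squares — g1: attacked by Re1; g2: attacked by Qd2; h2: attacked by Qd2.
Legal moves for White: none.
In check with no legal moves → checkmate.

checkmate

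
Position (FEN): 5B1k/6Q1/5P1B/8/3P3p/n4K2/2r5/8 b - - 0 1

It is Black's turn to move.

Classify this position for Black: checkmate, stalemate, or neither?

checkmate

Black to move; black king on h8.
In check: yes, from the white queen on g7.
King squares — g7: attacked by Pf6; h7: attacked by Qg7; g8: attacked by Qg7.
Legal moves for Black: none.
In check with no legal moves → checkmate.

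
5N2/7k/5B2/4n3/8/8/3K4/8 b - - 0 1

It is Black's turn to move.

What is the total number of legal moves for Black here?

Black to move; king on h7.
In check: yes, from the white knight on f8.
Legal moves: Kg8, Kh6.
Count: 2.

2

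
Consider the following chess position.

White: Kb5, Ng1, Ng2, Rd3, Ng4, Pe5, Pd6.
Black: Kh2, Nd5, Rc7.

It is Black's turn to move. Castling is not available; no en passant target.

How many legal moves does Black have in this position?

3

Black to move; king on h2.
In check: yes, from the white knight on g4.
Legal moves: Kxg2, Kh1, Kxg1.
Count: 3.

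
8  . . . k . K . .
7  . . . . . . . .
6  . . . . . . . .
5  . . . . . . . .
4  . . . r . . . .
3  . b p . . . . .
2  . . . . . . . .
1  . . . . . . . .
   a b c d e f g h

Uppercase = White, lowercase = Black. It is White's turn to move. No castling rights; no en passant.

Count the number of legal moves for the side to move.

1

White to move; king on f8.
In check: no.
Legal moves: Kg7.
Count: 1.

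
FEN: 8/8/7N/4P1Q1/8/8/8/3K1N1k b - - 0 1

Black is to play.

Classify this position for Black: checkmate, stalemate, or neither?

Black to move; black king on h1.
In check: no.
King squares — g1: attacked by Qg5; g2: attacked by Qg5; h2: attacked by Nf1.
Legal moves for Black: none.
Not in check and no legal moves → stalemate.

stalemate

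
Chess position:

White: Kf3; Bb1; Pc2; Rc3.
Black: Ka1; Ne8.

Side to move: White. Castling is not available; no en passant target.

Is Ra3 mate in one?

no

After Ra3: black king on a1; in check: yes, from the white rook on a3.
Black has 2 legal replies: Kb2, Kxb1.
In check but a legal move exists → not checkmate.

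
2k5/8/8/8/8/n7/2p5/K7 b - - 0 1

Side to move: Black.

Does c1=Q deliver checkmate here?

no

After c1=Q: white king on a1; in check: yes, from the black queen on c1.
White has 1 legal reply: Ka2.
In check but a legal move exists → not checkmate.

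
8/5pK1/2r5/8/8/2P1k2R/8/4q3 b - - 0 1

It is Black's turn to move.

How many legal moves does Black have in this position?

6

Black to move; king on e3.
In check: yes, from the white rook on h3.
Legal moves: Kf4, Ke4, Kf2, Ke2, Kd2, Qg3+.
Count: 6.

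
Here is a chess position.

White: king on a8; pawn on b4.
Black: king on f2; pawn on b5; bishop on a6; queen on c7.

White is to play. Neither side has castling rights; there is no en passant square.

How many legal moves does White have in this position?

0

White to move; king on a8.
In check: no.
Legal moves: none.
Count: 0.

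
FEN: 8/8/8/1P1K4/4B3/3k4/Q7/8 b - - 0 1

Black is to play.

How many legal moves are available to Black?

Black to move; king on d3.
In check: yes, from the white bishop on e4.
Legal moves: Ke3, Kc3.
Count: 2.

2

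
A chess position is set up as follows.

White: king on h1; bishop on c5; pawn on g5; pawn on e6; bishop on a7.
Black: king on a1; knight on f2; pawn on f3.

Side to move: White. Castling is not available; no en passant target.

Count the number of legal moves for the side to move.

3

White to move; king on h1.
In check: yes, from the black knight on f2.
Legal moves: Kh2, Kg1, Bxf2.
Count: 3.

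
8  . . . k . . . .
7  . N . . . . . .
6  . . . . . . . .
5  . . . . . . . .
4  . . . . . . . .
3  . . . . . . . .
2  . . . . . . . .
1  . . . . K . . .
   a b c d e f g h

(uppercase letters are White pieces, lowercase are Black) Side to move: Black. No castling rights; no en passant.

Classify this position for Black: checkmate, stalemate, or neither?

neither

Black to move; black king on d8.
In check: yes, from the white knight on b7.
King squares — c7: available; d7: available; e7: available; c8: available; e8: available.
Legal moves for Black: Ke8, Kc8, Ke7, Kd7, Kc7.
Black is in check but has 5 legal moves → neither.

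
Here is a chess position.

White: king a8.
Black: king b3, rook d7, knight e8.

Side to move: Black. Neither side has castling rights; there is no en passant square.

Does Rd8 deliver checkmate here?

no

After Rd8: white king on a8; in check: yes, from the black rook on d8.
White has 2 legal replies: Kb7, Ka7.
In check but a legal move exists → not checkmate.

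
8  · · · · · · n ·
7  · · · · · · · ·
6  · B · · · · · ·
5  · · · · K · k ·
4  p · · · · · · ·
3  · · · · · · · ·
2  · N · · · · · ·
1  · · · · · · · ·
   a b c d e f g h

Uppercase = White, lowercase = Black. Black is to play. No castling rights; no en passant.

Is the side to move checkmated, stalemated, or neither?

neither

Black to move; black king on g5.
In check: no.
Legal moves for Black: Ne7, Nh6, Nf6, Kh6, Kg6, Kh5, Kh4, Kg4, a3.
Black has 9 legal moves and is not in check → neither.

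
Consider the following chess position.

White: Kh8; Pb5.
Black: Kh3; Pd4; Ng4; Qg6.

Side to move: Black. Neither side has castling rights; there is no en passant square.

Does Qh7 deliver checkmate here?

no

After Qh7: white king on h8; in check: yes, from the black queen on h7.
White has 1 legal reply: Kxh7.
In check but a legal move exists → not checkmate.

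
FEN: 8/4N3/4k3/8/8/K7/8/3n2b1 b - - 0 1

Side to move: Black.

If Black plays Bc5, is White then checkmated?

After Bc5: white king on a3; in check: yes, from the black bishop on c5.
White has 3 legal replies: Ka4, Kb3, Ka2.
In check but a legal move exists → not checkmate.

no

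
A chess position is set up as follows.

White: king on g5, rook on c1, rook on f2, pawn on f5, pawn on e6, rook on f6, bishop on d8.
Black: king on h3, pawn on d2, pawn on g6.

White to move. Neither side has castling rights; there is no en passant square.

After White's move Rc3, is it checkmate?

yes

After Rc3: black king on h3; in check: yes, from the white rook on c3.
King squares — g2: attacked by Rf2; h2: attacked by Rf2; g3: attacked by Rc3; g4: attacked by Kg5; h4: attacked by Kg5.
Black has no legal moves → checkmate.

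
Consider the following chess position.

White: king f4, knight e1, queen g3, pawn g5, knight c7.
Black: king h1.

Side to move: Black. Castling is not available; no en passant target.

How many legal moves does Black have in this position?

Black to move; king on h1.
In check: no.
Legal moves: none.
Count: 0.

0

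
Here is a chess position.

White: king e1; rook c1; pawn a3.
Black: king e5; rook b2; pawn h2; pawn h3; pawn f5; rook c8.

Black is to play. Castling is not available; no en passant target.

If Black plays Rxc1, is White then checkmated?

After Rxc1: white king on e1; in check: yes, from the black rook on c1.
King squares — d1: attacked by Rc1; f1: attacked by Rc1; d2: attacked by Rb2; e2: attacked by Rb2; f2: attacked by Rb2.
White has no legal moves → checkmate.

yes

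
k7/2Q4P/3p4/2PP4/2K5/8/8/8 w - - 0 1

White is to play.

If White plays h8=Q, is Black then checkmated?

After h8=Q: black king on a8; in check: yes, from the white queen on h8.
King squares — a7: attacked by Qc7; b7: attacked by Qc7; b8: attacked by Qc7.
Black has no legal moves → checkmate.

yes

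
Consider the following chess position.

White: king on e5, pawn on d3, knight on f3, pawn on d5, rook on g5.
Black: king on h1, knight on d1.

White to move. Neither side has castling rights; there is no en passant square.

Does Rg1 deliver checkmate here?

yes

After Rg1: black king on h1; in check: yes, from the white rook on g1.
King squares — g1: attacked by Nf3; g2: attacked by Rg1; h2: attacked by Nf3.
Black has no legal moves → checkmate.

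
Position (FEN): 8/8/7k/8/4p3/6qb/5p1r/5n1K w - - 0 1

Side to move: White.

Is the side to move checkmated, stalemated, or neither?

checkmate

White to move; white king on h1.
In check: yes, from the black rook on h2.
King squares — g1: attacked by Pf2; g2: attacked by Rh2; h2: attacked by Nf1.
Legal moves for White: none.
In check with no legal moves → checkmate.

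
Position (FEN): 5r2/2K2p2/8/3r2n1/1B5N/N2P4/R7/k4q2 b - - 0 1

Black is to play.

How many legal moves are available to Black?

1

Black to move; king on a1.
In check: yes, from the white rook on a2.
Legal moves: Kxa2.
Count: 1.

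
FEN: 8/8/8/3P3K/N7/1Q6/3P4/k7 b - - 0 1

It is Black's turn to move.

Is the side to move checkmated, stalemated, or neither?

stalemate

Black to move; black king on a1.
In check: no.
King squares — b1: attacked by Qb3; a2: attacked by Qb3; b2: attacked by Qb3.
Legal moves for Black: none.
Not in check and no legal moves → stalemate.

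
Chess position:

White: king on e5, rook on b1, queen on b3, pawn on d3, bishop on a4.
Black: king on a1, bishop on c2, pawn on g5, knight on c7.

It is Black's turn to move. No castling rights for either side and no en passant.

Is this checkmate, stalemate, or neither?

Black to move; black king on a1.
In check: yes, from the white rook on b1.
King squares — b1: attacked by Qb3; a2: attacked by Qb3; b2: attacked by Rb1.
Legal moves for Black: Bxb1.
Black is in check but has 1 legal move → neither.

neither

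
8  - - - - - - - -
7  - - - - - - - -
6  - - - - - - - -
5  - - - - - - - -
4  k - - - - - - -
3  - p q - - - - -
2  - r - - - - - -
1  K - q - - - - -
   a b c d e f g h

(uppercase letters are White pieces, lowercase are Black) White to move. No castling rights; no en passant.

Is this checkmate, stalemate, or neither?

checkmate

White to move; white king on a1.
In check: yes, from the black queen on c1.
King squares — b1: attacked by Qc1; a2: attacked by Rb2; b2: attacked by Qc1.
Legal moves for White: none.
In check with no legal moves → checkmate.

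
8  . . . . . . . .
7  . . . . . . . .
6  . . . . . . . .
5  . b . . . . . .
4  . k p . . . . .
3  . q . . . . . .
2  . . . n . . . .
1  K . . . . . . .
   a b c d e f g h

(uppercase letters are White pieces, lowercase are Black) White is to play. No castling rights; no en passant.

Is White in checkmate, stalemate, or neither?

stalemate

White to move; white king on a1.
In check: no.
King squares — b1: attacked by Nd2; a2: attacked by Qb3; b2: attacked by Qb3.
Legal moves for White: none.
Not in check and no legal moves → stalemate.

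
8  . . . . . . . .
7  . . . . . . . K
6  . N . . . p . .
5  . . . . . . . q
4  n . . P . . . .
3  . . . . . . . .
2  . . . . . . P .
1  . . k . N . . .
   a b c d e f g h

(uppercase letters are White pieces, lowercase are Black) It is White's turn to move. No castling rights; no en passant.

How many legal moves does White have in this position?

White to move; king on h7.
In check: yes, from the black queen on h5.
Legal moves: Kg8, Kg7.
Count: 2.

2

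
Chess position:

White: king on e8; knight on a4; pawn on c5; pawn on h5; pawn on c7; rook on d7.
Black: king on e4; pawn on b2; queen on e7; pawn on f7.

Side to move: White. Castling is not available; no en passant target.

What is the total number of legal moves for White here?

White to move; king on e8.
In check: yes, from the black queen on e7.
Legal moves: Kxe7, Rxe7+.
Count: 2.

2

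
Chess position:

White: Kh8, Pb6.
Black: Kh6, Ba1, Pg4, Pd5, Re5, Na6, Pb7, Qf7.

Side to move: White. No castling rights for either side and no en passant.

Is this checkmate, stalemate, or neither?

White to move; white king on h8.
In check: no.
King squares — g7: attacked by Kh6; h7: attacked by Kh6; g8: attacked by Qf7.
Legal moves for White: none.
Not in check and no legal moves → stalemate.

stalemate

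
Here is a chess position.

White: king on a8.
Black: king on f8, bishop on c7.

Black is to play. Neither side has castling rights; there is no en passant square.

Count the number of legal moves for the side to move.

Black to move; king on f8.
In check: no.
Legal moves: Kg8, Ke8, Kg7, Kf7, Ke7, Bd8, Bb8, Bd6, Bb6, Be5, Ba5, Bf4, Bg3, Bh2.
Count: 14.

14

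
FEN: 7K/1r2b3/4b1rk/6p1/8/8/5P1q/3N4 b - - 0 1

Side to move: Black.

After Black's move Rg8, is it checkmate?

yes

After Rg8: white king on h8; in check: yes, from the black rook on g8.
King squares — g7: attacked by Kh6; h7: attacked by Kh6; g8: attacked by Be6.
White has no legal moves → checkmate.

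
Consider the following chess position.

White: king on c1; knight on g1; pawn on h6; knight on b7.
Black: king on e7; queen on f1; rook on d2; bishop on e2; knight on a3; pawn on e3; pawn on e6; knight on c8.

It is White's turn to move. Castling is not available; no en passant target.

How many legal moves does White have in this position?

White to move; king on c1.
In check: yes, from the black queen on f1.
Legal moves: none.
Count: 0.

0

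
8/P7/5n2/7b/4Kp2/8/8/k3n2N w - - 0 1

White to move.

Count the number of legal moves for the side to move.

4

White to move; king on e4.
In check: yes, from the black knight on f6.
Legal moves: Kf5, Ke5, Kxf4, Kd4.
Count: 4.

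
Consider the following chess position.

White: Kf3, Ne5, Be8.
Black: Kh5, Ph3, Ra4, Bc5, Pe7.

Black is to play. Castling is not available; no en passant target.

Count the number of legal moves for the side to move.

Black to move; king on h5.
In check: yes, from the white bishop on e8.
Legal moves: Kh6, Kg5, Kh4.
Count: 3.

3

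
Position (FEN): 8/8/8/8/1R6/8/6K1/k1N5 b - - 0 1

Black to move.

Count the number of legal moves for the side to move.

0

Black to move; king on a1.
In check: no.
Legal moves: none.
Count: 0.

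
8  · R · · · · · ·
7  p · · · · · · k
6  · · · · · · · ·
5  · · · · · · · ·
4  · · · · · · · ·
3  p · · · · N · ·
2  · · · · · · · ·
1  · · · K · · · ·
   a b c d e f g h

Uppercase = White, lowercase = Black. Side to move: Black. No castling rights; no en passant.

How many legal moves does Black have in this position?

6

Black to move; king on h7.
In check: no.
Legal moves: Kg7, Kh6, Kg6, a6, a2, a5.
Count: 6.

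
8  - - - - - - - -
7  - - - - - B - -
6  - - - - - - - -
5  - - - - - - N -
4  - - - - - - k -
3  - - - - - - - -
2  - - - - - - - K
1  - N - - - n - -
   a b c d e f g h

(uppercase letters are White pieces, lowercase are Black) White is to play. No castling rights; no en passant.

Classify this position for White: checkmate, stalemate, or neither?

neither

White to move; white king on h2.
In check: yes, from the black knight on f1.
Legal moves for White: Kg2, Kh1, Kg1.
White is in check but has 3 legal moves → neither.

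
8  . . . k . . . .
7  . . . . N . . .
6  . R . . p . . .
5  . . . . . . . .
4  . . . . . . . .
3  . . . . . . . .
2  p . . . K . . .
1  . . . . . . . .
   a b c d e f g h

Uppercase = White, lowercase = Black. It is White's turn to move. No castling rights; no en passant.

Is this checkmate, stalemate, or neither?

neither

White to move; white king on e2.
In check: no.
Legal moves for White include: Ng8, Nc8, Ng6, Nc6+, Nf5, Nd5, Rb8+, Rb7, Rxe6, Rd6+, Rc6, Ra6, Rb5, Rb4, Rb3, Rb2, Rb1, Kf3, ... (list truncated; more exist).
White has legal moves and is not in check → neither.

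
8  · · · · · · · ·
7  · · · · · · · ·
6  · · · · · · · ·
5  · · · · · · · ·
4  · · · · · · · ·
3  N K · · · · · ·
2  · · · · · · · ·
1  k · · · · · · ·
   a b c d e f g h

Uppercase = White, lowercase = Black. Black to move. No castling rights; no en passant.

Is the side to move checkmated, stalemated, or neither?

stalemate

Black to move; black king on a1.
In check: no.
King squares — b1: attacked by Na3; a2: attacked by Kb3; b2: attacked by Kb3.
Legal moves for Black: none.
Not in check and no legal moves → stalemate.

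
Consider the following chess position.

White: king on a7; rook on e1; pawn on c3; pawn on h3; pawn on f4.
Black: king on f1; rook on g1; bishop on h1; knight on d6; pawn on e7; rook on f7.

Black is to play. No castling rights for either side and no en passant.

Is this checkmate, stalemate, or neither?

Black to move; black king on f1.
In check: yes, from the white rook on e1.
King squares — e1: available; g1: own rook; e2: attacked by Re1; f2: available; g2: available.
Legal moves for Black: Kg2, Kf2, Kxe1.
Black is in check but has 3 legal moves → neither.

neither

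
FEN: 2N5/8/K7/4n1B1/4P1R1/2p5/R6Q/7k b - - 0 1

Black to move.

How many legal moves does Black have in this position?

0

Black to move; king on h1.
In check: yes, from the white queen on h2.
Legal moves: none.
Count: 0.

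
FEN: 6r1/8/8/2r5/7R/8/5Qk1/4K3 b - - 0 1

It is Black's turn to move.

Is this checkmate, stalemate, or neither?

checkmate

Black to move; black king on g2.
In check: yes, from the white queen on f2.
King squares — f1: attacked by Ke1; g1: attacked by Qf2; h1: attacked by Rh4; f2: attacked by Ke1; h2: attacked by Qf2; f3: attacked by Qf2; g3: attacked by Qf2; h3: attacked by Rh4.
Legal moves for Black: none.
In check with no legal moves → checkmate.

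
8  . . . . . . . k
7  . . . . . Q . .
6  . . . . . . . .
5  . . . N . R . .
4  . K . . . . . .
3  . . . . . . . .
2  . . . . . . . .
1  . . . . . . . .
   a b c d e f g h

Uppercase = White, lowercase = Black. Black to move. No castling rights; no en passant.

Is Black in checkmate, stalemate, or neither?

stalemate

Black to move; black king on h8.
In check: no.
King squares — g7: attacked by Qf7; h7: attacked by Qf7; g8: attacked by Qf7.
Legal moves for Black: none.
Not in check and no legal moves → stalemate.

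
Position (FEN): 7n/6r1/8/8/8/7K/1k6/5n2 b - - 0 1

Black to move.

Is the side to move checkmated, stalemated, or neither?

neither

Black to move; black king on b2.
In check: no.
Legal moves for Black include: Nf7, Ng6, Rg8, Rh7+, Rf7, Re7, Rd7, Rc7, Rb7, Ra7, Rg6, Rg5, Rg4, Rg3+, Rg2, Rg1, Kc3, Kb3, ... (list truncated; more exist).
Black has legal moves and is not in check → neither.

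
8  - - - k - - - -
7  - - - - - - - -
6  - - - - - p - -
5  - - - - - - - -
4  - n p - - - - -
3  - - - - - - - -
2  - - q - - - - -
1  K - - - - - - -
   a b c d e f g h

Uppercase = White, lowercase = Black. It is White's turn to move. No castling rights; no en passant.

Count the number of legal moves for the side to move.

White to move; king on a1.
In check: no.
Legal moves: none.
Count: 0.

0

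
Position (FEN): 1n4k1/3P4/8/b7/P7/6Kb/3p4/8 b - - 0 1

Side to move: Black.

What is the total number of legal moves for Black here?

23

Black to move; king on g8.
In check: no.
Legal moves: Kh8, Kf8, Kh7, Kg7, Kf7, Nxd7, Nc6, Na6, Bd8, Bc7+, Bb6, Bb4, Bc3, Bxd7, Be6, Bf5, Bg4, Bg2, Bf1, d1=Q, d1=R, d1=B, d1=N.
Count: 23.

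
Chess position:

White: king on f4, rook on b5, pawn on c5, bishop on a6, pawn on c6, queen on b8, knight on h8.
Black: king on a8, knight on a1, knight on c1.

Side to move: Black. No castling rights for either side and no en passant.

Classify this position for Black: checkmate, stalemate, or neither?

checkmate

Black to move; black king on a8.
In check: yes, from the white queen on b8.
King squares — a7: attacked by Qb8; b7: attacked by Rb5; b8: attacked by Rb5.
Legal moves for Black: none.
In check with no legal moves → checkmate.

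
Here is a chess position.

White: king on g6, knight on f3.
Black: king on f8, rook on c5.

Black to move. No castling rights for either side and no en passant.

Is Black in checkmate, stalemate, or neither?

Black to move; black king on f8.
In check: no.
Legal moves for Black: Kg8, Ke8, Ke7, Rc8, Rc7, Rc6+, Rh5, Rg5+, Rf5, Re5, Rd5, Rb5, Ra5, Rc4, Rc3, Rc2, Rc1.
Black has 17 legal moves and is not in check → neither.

neither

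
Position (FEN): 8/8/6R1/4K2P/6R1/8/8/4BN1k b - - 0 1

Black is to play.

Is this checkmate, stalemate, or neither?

stalemate

Black to move; black king on h1.
In check: no.
King squares — g1: attacked by Rg4; g2: attacked by Rg4; h2: attacked by Nf1.
Legal moves for Black: none.
Not in check and no legal moves → stalemate.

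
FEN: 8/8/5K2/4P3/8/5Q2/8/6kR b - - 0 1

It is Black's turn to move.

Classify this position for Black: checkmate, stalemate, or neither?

checkmate

Black to move; black king on g1.
In check: yes, from the white rook on h1.
King squares — f1: attacked by Rh1; h1: attacked by Qf3; f2: attacked by Qf3; g2: attacked by Qf3; h2: attacked by Rh1.
Legal moves for Black: none.
In check with no legal moves → checkmate.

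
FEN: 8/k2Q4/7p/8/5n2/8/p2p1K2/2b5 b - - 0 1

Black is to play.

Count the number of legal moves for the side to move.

Black to move; king on a7.
In check: yes, from the white queen on d7.
Legal moves: Kb8, Ka8, Kb6, Ka6.
Count: 4.

4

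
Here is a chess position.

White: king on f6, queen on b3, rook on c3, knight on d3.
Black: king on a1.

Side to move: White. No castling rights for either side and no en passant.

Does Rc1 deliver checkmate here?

yes

After Rc1: black king on a1; in check: yes, from the white rook on c1.
King squares — b1: attacked by Rc1; a2: attacked by Qb3; b2: attacked by Qb3.
Black has no legal moves → checkmate.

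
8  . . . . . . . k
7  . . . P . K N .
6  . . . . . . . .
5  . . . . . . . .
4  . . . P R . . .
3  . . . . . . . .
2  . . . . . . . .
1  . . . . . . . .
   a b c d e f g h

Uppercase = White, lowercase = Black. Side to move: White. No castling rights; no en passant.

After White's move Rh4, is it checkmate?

yes

After Rh4: black king on h8; in check: yes, from the white rook on h4.
King squares — g7: attacked by Kf7; h7: attacked by Rh4; g8: attacked by Kf7.
Black has no legal moves → checkmate.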